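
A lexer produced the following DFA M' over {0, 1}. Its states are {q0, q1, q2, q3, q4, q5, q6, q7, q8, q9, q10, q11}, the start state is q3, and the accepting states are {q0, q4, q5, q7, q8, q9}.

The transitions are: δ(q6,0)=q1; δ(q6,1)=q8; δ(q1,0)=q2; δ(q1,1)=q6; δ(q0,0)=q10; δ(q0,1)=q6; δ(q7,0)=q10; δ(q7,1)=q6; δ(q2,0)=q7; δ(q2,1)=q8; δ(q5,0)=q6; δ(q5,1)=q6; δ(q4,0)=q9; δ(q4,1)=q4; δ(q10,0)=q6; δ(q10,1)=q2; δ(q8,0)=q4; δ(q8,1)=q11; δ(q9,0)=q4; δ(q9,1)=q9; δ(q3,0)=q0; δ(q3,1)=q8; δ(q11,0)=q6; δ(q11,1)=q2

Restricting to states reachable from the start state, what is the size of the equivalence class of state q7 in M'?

Reachable states from the start: {q0,q1,q2,q3,q4,q6,q7,q8,q9,q10,q11}. Unreachable: {q5} — drop them.
P0 = {q0,q4,q7,q8,q9} | {q1,q2,q3,q6,q10,q11}.
On input 0, block {q0,q4,q7,q8,q9} splits into {q4,q8,q9} and {q0,q7}.
Refine {q4,q8,q9} on symbol 1: members go to different blocks, giving {q4,q9} and {q8}.
On input 0, block {q1,q2,q3,q6,q10,q11} splits into {q1,q6,q10,q11} and {q2,q3}.
Split {q1,q6,q10,q11} by δ(·,0) → {q6,q10,q11} and {q1}.
Refine {q6,q10,q11} on symbol 0: members go to different blocks, giving {q10,q11} and {q6}.
Stable partition: {q4,q9} | {q10,q11} | {q0,q7} | {q8} | {q2,q3} | {q1} | {q6} — 7 equivalence classes.
The equivalence class containing q7 is {q0,q7}, of size 2.

2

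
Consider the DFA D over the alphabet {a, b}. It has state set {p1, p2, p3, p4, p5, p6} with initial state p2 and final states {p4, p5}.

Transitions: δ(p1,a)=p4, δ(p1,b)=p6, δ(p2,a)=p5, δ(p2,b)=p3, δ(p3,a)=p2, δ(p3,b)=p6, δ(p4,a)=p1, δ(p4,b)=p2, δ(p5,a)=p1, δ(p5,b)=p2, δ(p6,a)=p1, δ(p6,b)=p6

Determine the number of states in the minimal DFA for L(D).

Start with accepting vs non-accepting: {p4,p5} | {p1,p2,p3,p6}.
Refine {p1,p2,p3,p6} on symbol a: members go to different blocks, giving {p1,p2} and {p3,p6}.
Stable partition: {p4,p5} | {p1,p2} | {p3,p6} — 3 equivalence classes.

3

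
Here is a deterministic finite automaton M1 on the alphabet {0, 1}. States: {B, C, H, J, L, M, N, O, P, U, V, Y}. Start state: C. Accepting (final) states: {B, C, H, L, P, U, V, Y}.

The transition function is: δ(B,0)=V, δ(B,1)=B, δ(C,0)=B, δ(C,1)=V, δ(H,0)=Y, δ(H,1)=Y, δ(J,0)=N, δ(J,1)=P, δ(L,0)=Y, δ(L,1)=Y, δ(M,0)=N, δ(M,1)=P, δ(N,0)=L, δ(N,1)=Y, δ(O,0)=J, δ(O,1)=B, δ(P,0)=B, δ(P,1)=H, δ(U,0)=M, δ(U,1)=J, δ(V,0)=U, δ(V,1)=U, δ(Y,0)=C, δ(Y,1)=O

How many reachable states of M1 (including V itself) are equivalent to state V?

1

Start with accepting vs non-accepting: {B,C,H,L,P,U,V,Y} | {J,M,N,O}.
Refine {B,C,H,L,P,U,V,Y} on symbol 0: members go to different blocks, giving {B,C,H,L,P,V,Y} and {U}.
Refine {B,C,H,L,P,V,Y} on symbol 0: members go to different blocks, giving {B,C,H,L,P,Y} and {V}.
On input 0, block {B,C,H,L,P,Y} splits into {C,H,L,P,Y} and {B}.
On input 0, block {C,H,L,P,Y} splits into {H,L,Y} and {C,P}.
Refine {H,L,Y} on symbol 0: members go to different blocks, giving {H,L} and {Y}.
Split {J,M,N,O} by δ(·,0) → {J,M,O} and {N}.
On input 0, block {J,M,O} splits into {J,M} and {O}.
Refine {C,P} on symbol 1: members go to different blocks, giving {C} and {P}.
No further refinement is possible. Final partition (10 blocks): {H,L} | {J,M} | {U} | {V} | {B} | {C} | {Y} | {N} | {O} | {P}.
State V belongs to the block {V}, which has 1 states.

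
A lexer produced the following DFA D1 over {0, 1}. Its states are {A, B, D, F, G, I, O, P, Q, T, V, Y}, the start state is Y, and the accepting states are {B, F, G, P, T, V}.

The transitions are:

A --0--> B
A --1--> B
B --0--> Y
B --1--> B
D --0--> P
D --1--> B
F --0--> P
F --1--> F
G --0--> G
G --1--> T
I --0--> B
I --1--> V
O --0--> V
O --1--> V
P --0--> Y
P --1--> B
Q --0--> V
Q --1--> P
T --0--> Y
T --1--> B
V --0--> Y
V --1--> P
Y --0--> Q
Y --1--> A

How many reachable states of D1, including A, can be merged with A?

States {D,F,G,I,O,T} cannot be reached from the start state, so discard them.
P0 = {B,P,V} | {A,Q,Y}.
Refine {A,Q,Y} on symbol 0: members go to different blocks, giving {A,Q} and {Y}.
No further refinement is possible. Final partition (3 blocks): {B,P,V} | {A,Q} | {Y}.
State A belongs to the block {A,Q}, which has 2 states.

2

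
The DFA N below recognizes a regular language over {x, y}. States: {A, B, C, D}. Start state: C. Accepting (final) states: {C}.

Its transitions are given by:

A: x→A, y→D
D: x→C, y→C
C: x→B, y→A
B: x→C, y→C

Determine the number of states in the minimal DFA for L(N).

3

Every state is reachable, so we keep all 4.
P0 = {C} | {A,B,D}.
Refine {A,B,D} on symbol x: members go to different blocks, giving {B,D} and {A}.
No further refinement is possible. Final partition (3 blocks): {C} | {B,D} | {A}.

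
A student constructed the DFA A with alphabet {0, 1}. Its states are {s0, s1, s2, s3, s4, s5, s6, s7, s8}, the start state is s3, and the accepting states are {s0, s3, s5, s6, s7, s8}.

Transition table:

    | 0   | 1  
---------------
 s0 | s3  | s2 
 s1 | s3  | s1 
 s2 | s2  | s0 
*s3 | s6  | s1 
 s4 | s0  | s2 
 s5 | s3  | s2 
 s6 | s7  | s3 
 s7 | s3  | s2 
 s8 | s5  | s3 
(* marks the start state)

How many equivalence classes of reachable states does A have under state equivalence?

5

Reachable states from the start: {s0,s1,s2,s3,s6,s7}. Unreachable: {s4,s5,s8} — drop them.
Start with accepting vs non-accepting: {s0,s3,s6,s7} | {s1,s2}.
On input 1, block {s0,s3,s6,s7} splits into {s0,s3,s7} and {s6}.
On input 0, block {s0,s3,s7} splits into {s0,s7} and {s3}.
On input 0, block {s1,s2} splits into {s1} and {s2}.
The partition is now stable with 5 blocks: {s0,s7} | {s1} | {s6} | {s3} | {s2}.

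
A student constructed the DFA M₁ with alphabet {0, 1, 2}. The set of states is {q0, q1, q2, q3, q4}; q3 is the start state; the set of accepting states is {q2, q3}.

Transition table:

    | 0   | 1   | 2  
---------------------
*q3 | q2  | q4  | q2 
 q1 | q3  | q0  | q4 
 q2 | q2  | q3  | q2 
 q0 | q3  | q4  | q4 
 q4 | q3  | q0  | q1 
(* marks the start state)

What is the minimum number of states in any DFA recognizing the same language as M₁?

Every state is reachable, so we keep all 5.
Initial partition by acceptance: {q2,q3} | {q0,q1,q4}.
Split {q2,q3} by δ(·,1) → {q2} and {q3}.
No further refinement is possible. Final partition (3 blocks): {q2} | {q0,q1,q4} | {q3}.

3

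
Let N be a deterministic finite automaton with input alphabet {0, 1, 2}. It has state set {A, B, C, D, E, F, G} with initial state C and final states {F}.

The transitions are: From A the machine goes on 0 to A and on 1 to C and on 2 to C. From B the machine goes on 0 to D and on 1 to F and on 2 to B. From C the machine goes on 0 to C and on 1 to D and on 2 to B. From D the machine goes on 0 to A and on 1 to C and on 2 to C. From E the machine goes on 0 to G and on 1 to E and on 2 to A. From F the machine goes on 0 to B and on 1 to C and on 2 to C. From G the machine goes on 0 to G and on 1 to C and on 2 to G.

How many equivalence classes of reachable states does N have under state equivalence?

Reachable states from the start: {A,B,C,D,F}. Unreachable: {E,G} — drop them.
Initial partition by acceptance: {F} | {A,B,C,D}.
On input 1, block {A,B,C,D} splits into {A,C,D} and {B}.
Split {A,C,D} by δ(·,2) → {A,D} and {C}.
The partition is now stable with 4 blocks: {F} | {A,D} | {B} | {C}.

4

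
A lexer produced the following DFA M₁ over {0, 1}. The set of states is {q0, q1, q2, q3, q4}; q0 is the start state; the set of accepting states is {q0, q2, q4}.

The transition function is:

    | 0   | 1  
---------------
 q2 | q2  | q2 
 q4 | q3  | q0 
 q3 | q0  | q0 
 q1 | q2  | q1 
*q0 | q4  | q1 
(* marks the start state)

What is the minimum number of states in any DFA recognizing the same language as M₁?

Every state is reachable, so we keep all 5.
P0 = {q0,q2,q4} | {q1,q3}.
Split {q0,q2,q4} by δ(·,0) → {q0,q2} and {q4}.
On input 0, block {q0,q2} splits into {q0} and {q2}.
On input 0, block {q1,q3} splits into {q1} and {q3}.
Stable partition: {q0} | {q1} | {q4} | {q2} | {q3} — 5 equivalence classes.

5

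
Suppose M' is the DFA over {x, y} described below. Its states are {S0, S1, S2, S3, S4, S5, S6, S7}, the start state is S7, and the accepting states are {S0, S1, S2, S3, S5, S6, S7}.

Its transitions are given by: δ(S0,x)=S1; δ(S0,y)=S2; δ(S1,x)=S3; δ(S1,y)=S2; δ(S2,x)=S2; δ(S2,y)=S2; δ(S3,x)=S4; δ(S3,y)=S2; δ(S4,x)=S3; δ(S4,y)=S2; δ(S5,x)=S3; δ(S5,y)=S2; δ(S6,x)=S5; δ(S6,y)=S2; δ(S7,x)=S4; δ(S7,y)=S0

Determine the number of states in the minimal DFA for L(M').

6

First remove the unreachable states {S5,S6}; 6 states remain.
P0 = {S0,S1,S2,S3,S7} | {S4}.
Refine {S0,S1,S2,S3,S7} on symbol x: members go to different blocks, giving {S0,S1,S2} and {S3,S7}.
Refine {S0,S1,S2} on symbol x: members go to different blocks, giving {S0,S2} and {S1}.
Refine {S0,S2} on symbol x: members go to different blocks, giving {S0} and {S2}.
Split {S3,S7} by δ(·,y) → {S3} and {S7}.
The partition is now stable with 6 blocks: {S0} | {S4} | {S3} | {S1} | {S2} | {S7}.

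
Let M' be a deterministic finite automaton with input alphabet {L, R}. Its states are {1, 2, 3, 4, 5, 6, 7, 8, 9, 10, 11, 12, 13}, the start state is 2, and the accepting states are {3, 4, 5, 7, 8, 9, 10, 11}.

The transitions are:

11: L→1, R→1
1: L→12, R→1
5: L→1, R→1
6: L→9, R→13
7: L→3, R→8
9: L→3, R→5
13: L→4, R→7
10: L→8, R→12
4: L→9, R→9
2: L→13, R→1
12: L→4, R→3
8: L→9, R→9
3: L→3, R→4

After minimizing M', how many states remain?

6

Reachable states from the start: {1,2,3,4,5,7,8,9,12,13}. Unreachable: {6,10,11} — drop them.
Initial partition by acceptance: {3,4,5,7,8,9} | {1,2,12,13}.
Split {3,4,5,7,8,9} by δ(·,L) → {3,4,7,8,9} and {5}.
Refine {3,4,7,8,9} on symbol R: members go to different blocks, giving {3,4,7,8} and {9}.
Split {3,4,7,8} by δ(·,L) → {3,7} and {4,8}.
Refine {1,2,12,13} on symbol L: members go to different blocks, giving {1,2} and {12,13}.
No further refinement is possible. Final partition (6 blocks): {3,7} | {1,2} | {5} | {9} | {4,8} | {12,13}.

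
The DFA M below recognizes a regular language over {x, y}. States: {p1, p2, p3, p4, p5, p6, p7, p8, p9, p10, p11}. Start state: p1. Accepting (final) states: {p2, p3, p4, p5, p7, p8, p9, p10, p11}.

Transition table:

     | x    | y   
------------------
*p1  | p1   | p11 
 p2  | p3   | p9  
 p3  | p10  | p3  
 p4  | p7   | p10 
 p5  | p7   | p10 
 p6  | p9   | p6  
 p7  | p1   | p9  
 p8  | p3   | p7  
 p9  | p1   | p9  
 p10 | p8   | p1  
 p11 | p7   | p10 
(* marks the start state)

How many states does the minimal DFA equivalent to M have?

6

States {p2,p4,p5,p6} cannot be reached from the start state, so discard them.
Start with accepting vs non-accepting: {p3,p7,p8,p9,p10,p11} | {p1}.
Refine {p3,p7,p8,p9,p10,p11} on symbol x: members go to different blocks, giving {p3,p8,p10,p11} and {p7,p9}.
Refine {p3,p8,p10,p11} on symbol x: members go to different blocks, giving {p3,p8,p10} and {p11}.
Refine {p3,p8,p10} on symbol y: members go to different blocks, giving {p3} and {p8} and {p10}.
The partition is now stable with 6 blocks: {p3} | {p1} | {p7,p9} | {p11} | {p8} | {p10}.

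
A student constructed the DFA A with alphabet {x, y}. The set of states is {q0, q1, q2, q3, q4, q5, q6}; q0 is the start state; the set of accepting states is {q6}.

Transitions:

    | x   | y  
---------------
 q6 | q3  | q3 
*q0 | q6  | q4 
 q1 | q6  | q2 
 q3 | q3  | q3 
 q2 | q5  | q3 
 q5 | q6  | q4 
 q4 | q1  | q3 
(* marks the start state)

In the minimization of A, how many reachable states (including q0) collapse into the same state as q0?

3

P0 = {q6} | {q0,q1,q2,q3,q4,q5}.
Split {q0,q1,q2,q3,q4,q5} by δ(·,x) → {q0,q1,q5} and {q2,q3,q4}.
Split {q2,q3,q4} by δ(·,x) → {q2,q4} and {q3}.
The partition is now stable with 4 blocks: {q6} | {q0,q1,q5} | {q2,q4} | {q3}.
State q0 belongs to the block {q0,q1,q5}, which has 3 states.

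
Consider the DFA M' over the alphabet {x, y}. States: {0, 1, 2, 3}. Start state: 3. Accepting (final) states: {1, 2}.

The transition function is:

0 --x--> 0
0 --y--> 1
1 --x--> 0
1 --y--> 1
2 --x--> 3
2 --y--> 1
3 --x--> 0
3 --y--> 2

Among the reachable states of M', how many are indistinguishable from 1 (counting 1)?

2

All states are reachable from the start state.
P0 = {1,2} | {0,3}.
The partition is now stable with 2 blocks: {1,2} | {0,3}.
The equivalence class containing 1 is {1,2}, of size 2.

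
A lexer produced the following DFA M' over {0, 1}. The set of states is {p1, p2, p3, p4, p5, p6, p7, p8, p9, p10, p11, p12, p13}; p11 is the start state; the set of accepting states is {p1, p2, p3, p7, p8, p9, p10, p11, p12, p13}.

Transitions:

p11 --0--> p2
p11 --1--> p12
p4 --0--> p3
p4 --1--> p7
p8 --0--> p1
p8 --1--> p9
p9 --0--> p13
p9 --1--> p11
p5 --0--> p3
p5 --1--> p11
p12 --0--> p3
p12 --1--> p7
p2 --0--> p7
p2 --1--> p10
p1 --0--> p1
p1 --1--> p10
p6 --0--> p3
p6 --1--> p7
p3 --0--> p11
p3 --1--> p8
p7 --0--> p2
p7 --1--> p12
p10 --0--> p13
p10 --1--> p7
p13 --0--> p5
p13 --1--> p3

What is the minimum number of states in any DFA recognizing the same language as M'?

8

States {p4,p6} cannot be reached from the start state, so discard them.
Start with accepting vs non-accepting: {p1,p2,p3,p7,p8,p9,p10,p11,p12,p13} | {p5}.
Refine {p1,p2,p3,p7,p8,p9,p10,p11,p12,p13} on symbol 0: members go to different blocks, giving {p1,p2,p3,p7,p8,p9,p10,p11,p12} and {p13}.
Split {p1,p2,p3,p7,p8,p9,p10,p11,p12} by δ(·,0) → {p1,p2,p3,p7,p8,p11,p12} and {p9,p10}.
Refine {p1,p2,p3,p7,p8,p11,p12} on symbol 1: members go to different blocks, giving {p3,p7,p11,p12} and {p1,p2,p8}.
On input 0, block {p3,p7,p11,p12} splits into {p3,p12} and {p7,p11}.
On input 0, block {p3,p12} splits into {p3} and {p12}.
Split {p1,p2,p8} by δ(·,0) → {p1,p8} and {p2}.
The partition is now stable with 8 blocks: {p3} | {p5} | {p13} | {p9,p10} | {p1,p8} | {p7,p11} | {p12} | {p2}.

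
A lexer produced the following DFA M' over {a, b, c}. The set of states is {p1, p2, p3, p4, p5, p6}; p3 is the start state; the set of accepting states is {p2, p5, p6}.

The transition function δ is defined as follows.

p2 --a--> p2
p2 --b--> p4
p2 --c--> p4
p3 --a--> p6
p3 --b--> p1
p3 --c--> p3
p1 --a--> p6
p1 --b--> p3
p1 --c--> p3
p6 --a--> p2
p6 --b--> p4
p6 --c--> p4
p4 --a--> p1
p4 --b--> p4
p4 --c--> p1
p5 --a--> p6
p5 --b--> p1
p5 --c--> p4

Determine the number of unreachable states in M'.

No path from p3 leads to p5; the other 5 states are all reachable.

1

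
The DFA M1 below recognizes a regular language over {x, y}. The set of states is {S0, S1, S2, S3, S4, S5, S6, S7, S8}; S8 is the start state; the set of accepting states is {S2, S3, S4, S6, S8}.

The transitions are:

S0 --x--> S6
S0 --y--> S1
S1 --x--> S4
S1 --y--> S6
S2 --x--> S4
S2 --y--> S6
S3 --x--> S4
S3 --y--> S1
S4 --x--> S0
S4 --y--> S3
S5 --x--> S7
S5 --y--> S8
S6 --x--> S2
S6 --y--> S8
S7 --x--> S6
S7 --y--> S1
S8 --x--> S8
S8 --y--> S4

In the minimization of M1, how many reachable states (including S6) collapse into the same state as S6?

States {S5,S7} cannot be reached from the start state, so discard them.
Start with accepting vs non-accepting: {S2,S3,S4,S6,S8} | {S0,S1}.
Refine {S2,S3,S4,S6,S8} on symbol x: members go to different blocks, giving {S2,S3,S6,S8} and {S4}.
Split {S2,S3,S6,S8} by δ(·,x) → {S2,S3} and {S6,S8}.
Split {S2,S3} by δ(·,y) → {S2} and {S3}.
On input x, block {S0,S1} splits into {S0} and {S1}.
Refine {S6,S8} on symbol x: members go to different blocks, giving {S6} and {S8}.
Stable partition: {S2} | {S0} | {S4} | {S6} | {S3} | {S1} | {S8} — 7 equivalence classes.
The equivalence class containing S6 is {S6}, of size 1.

1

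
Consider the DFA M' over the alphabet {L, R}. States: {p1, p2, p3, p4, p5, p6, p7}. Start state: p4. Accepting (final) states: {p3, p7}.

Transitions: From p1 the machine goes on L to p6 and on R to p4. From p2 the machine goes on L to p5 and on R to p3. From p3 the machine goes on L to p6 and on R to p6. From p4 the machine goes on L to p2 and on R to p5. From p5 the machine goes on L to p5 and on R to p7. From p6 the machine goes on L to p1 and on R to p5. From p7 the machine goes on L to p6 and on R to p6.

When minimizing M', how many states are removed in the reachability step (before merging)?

0

Exploring from p4, all states are eventually visited, so none are unreachable.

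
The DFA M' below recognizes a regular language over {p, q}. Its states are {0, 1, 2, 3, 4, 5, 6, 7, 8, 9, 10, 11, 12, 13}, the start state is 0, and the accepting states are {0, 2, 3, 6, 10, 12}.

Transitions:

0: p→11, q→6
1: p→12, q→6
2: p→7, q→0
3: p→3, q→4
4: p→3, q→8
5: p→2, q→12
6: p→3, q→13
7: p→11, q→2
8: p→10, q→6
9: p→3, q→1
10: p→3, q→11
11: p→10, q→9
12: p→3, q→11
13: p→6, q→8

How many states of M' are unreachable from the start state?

3

Starting at 0 and following transitions, the reachable set is {0, 1, 3, 4, 6, 8, 9, 10, 11, 12, 13}. That leaves 2, 5, 7 unreachable — 3 in total.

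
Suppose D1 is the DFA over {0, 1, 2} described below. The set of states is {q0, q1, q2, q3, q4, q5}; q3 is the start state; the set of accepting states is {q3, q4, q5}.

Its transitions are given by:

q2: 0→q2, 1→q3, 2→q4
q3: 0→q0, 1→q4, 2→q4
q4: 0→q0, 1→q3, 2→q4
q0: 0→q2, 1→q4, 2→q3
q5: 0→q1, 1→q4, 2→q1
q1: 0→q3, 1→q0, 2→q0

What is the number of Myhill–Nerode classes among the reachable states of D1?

2

Reachable states from the start: {q0,q2,q3,q4}. Unreachable: {q1,q5} — drop them.
Initial partition by acceptance: {q3,q4} | {q0,q2}.
The partition is now stable with 2 blocks: {q3,q4} | {q0,q2}.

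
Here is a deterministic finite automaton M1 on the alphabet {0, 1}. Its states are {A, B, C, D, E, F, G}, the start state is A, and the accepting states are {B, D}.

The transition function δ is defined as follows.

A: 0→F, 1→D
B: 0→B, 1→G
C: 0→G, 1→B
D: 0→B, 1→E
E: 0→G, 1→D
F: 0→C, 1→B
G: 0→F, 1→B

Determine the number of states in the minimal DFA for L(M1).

2

P0 = {B,D} | {A,C,E,F,G}.
No further refinement is possible. Final partition (2 blocks): {B,D} | {A,C,E,F,G}.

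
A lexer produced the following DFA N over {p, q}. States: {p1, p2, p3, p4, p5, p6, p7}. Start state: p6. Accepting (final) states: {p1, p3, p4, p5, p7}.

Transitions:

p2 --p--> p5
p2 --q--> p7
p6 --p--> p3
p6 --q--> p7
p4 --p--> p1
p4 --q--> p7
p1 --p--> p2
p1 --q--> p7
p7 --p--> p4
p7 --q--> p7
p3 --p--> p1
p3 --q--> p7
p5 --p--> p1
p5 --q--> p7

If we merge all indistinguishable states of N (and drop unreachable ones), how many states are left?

Every state is reachable, so we keep all 7.
Initial partition by acceptance: {p1,p3,p4,p5,p7} | {p2,p6}.
Split {p1,p3,p4,p5,p7} by δ(·,p) → {p3,p4,p5,p7} and {p1}.
Refine {p3,p4,p5,p7} on symbol p: members go to different blocks, giving {p3,p4,p5} and {p7}.
No further refinement is possible. Final partition (4 blocks): {p3,p4,p5} | {p2,p6} | {p1} | {p7}.

4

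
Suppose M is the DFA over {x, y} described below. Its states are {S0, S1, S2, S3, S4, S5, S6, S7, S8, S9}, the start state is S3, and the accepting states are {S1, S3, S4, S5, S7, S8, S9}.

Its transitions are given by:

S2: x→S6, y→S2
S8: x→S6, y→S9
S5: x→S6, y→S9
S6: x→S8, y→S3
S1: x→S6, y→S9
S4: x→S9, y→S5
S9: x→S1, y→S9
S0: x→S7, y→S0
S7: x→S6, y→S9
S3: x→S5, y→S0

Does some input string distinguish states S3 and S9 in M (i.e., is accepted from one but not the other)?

Yes

Reachable states from the start: {S0,S1,S3,S5,S6,S7,S8,S9}. Unreachable: {S2,S4} — drop them.
Initial partition by acceptance: {S1,S3,S5,S7,S8,S9} | {S0,S6}.
Refine {S1,S3,S5,S7,S8,S9} on symbol x: members go to different blocks, giving {S1,S5,S7,S8} and {S3,S9}.
Refine {S0,S6} on symbol y: members go to different blocks, giving {S0} and {S6}.
On input y, block {S3,S9} splits into {S3} and {S9}.
No further refinement is possible. Final partition (5 blocks): {S1,S5,S7,S8} | {S0} | {S3} | {S6} | {S9}.
S3 and S9 end up in different blocks, so they are distinguishable. For instance, the string 'y' is accepted from only S9.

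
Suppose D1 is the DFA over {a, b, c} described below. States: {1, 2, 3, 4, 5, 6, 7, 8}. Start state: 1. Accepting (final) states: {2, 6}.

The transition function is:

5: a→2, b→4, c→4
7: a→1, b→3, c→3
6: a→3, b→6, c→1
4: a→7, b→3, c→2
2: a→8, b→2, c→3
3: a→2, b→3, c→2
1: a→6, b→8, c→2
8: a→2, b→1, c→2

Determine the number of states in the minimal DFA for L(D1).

2

Reachable states from the start: {1,2,3,6,8}. Unreachable: {4,5,7} — drop them.
Initial partition by acceptance: {2,6} | {1,3,8}.
The partition is now stable with 2 blocks: {2,6} | {1,3,8}.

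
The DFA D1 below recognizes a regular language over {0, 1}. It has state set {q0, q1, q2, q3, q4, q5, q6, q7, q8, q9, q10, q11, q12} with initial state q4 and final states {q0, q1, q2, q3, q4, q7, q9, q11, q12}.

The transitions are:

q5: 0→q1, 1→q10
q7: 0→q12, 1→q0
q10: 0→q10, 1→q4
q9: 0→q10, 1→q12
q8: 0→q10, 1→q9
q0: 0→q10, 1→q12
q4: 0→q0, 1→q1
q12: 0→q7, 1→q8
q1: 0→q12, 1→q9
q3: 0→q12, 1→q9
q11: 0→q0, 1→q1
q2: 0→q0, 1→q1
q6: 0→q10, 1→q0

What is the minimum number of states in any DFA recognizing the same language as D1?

States {q2,q3,q5,q6,q11} cannot be reached from the start state, so discard them.
P0 = {q0,q1,q4,q7,q9,q12} | {q8,q10}.
On input 0, block {q0,q1,q4,q7,q9,q12} splits into {q1,q4,q7,q12} and {q0,q9}.
Split {q1,q4,q7,q12} by δ(·,0) → {q1,q7,q12} and {q4}.
Split {q1,q7,q12} by δ(·,1) → {q1,q7} and {q12}.
Refine {q8,q10} on symbol 1: members go to different blocks, giving {q8} and {q10}.
No further refinement is possible. Final partition (6 blocks): {q1,q7} | {q8} | {q0,q9} | {q4} | {q12} | {q10}.

6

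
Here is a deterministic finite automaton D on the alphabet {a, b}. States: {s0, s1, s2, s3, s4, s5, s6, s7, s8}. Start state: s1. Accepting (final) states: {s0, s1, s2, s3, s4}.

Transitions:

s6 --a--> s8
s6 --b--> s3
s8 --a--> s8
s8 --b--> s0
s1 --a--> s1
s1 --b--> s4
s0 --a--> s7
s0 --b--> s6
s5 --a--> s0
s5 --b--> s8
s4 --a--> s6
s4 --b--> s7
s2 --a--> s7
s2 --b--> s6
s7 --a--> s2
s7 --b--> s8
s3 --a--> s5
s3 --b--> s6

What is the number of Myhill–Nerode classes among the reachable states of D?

5

All states are reachable from the start state.
Start with accepting vs non-accepting: {s0,s1,s2,s3,s4} | {s5,s6,s7,s8}.
On input a, block {s0,s1,s2,s3,s4} splits into {s0,s2,s3,s4} and {s1}.
Refine {s5,s6,s7,s8} on symbol a: members go to different blocks, giving {s5,s7} and {s6,s8}.
On input a, block {s0,s2,s3,s4} splits into {s0,s2,s3} and {s4}.
The partition is now stable with 5 blocks: {s0,s2,s3} | {s5,s7} | {s1} | {s6,s8} | {s4}.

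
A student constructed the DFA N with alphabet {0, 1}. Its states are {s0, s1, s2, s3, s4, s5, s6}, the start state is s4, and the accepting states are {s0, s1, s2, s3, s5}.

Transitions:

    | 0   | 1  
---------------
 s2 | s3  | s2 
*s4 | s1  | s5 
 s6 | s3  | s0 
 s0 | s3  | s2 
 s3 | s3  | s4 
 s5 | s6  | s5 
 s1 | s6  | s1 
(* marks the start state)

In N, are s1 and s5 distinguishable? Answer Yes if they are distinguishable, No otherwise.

P0 = {s0,s1,s2,s3,s5} | {s4,s6}.
Split {s0,s1,s2,s3,s5} by δ(·,0) → {s0,s2,s3} and {s1,s5}.
On input 1, block {s0,s2,s3} splits into {s0,s2} and {s3}.
Refine {s4,s6} on symbol 0: members go to different blocks, giving {s4} and {s6}.
The partition is now stable with 5 blocks: {s0,s2} | {s4} | {s1,s5} | {s3} | {s6}.
s1 and s5 lie in the same block of the stable partition, so they are equivalent — no string distinguishes them.

No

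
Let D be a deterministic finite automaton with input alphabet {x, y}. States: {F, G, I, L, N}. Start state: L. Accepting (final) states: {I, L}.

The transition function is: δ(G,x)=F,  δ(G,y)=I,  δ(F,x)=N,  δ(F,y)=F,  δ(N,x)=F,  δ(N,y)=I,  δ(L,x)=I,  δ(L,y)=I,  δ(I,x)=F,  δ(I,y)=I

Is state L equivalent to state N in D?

No

First remove the unreachable states {G}; 4 states remain.
P0 = {I,L} | {F,N}.
Refine {I,L} on symbol x: members go to different blocks, giving {I} and {L}.
Refine {F,N} on symbol y: members go to different blocks, giving {F} and {N}.
No further refinement is possible. Final partition (4 blocks): {I} | {F} | {L} | {N}.
L and N end up in different blocks, so they are distinguishable. For instance, the string 'ε' is accepted from only L.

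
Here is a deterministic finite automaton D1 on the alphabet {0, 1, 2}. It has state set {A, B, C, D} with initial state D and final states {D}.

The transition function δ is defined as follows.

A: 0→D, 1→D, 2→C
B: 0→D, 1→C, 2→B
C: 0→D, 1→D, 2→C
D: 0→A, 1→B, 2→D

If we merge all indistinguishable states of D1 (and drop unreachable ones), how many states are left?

3

P0 = {D} | {A,B,C}.
On input 1, block {A,B,C} splits into {A,C} and {B}.
No further refinement is possible. Final partition (3 blocks): {D} | {A,C} | {B}.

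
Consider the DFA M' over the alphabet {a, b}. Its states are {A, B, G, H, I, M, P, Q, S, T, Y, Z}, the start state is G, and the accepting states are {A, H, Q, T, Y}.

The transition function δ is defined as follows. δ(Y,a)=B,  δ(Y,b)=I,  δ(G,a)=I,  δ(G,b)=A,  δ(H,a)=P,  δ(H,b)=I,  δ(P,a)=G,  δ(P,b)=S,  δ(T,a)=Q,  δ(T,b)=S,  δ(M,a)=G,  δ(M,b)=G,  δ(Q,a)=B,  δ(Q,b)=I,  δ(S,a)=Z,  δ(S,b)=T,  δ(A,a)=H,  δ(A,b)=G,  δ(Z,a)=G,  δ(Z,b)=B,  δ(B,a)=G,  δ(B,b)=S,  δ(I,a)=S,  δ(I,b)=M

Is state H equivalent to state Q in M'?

States {Y} cannot be reached from the start state, so discard them.
P0 = {A,H,Q,T} | {B,G,I,M,P,S,Z}.
Split {A,H,Q,T} by δ(·,a) → {H,Q} and {A,T}.
On input b, block {B,G,I,M,P,S,Z} splits into {B,I,M,P,Z} and {G,S}.
Split {B,I,M,P,Z} by δ(·,b) → {B,M,P} and {I,Z}.
The partition is now stable with 5 blocks: {H,Q} | {B,M,P} | {A,T} | {G,S} | {I,Z}.
H and Q lie in the same block of the stable partition, so they are equivalent — no string distinguishes them.

Yes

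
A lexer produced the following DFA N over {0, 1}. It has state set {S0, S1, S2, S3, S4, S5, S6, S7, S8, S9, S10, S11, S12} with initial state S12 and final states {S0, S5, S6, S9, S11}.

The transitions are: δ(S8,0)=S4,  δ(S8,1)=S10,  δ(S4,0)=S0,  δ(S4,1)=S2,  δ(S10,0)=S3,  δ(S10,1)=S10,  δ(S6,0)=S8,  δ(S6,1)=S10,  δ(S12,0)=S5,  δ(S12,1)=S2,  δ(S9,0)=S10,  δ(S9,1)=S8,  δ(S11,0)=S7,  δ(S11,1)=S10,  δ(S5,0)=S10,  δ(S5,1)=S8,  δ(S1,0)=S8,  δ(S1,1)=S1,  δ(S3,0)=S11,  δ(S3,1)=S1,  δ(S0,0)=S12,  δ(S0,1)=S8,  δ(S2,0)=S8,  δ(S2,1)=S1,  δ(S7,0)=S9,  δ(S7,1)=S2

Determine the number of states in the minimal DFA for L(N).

6

Reachable states from the start: {S0,S1,S2,S3,S4,S5,S7,S8,S9,S10,S11,S12}. Unreachable: {S6} — drop them.
P0 = {S0,S5,S9,S11} | {S1,S2,S3,S4,S7,S8,S10,S12}.
Split {S1,S2,S3,S4,S7,S8,S10,S12} by δ(·,0) → {S1,S2,S8,S10} and {S3,S4,S7,S12}.
On input 0, block {S0,S5,S9,S11} splits into {S0,S11} and {S5,S9}.
Refine {S1,S2,S8,S10} on symbol 0: members go to different blocks, giving {S1,S2} and {S8,S10}.
Split {S3,S4,S7,S12} by δ(·,0) → {S3,S4} and {S7,S12}.
No further refinement is possible. Final partition (6 blocks): {S0,S11} | {S1,S2} | {S3,S4} | {S5,S9} | {S8,S10} | {S7,S12}.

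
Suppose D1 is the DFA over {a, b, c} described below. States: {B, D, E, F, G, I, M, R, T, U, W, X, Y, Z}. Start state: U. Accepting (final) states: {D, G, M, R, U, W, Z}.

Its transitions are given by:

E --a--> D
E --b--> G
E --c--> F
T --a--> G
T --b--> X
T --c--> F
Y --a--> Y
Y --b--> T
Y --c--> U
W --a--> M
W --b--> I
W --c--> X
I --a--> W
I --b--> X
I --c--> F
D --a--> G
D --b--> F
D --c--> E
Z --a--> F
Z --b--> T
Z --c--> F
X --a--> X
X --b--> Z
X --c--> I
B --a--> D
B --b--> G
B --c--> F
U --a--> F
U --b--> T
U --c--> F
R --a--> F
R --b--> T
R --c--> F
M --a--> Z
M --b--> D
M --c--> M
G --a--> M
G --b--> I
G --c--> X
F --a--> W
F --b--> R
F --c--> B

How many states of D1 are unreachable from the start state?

1

Starting at U and following transitions, the reachable set is {B, D, E, F, G, I, M, R, T, U, W, X, Z}. That leaves Y unreachable — 1 in total.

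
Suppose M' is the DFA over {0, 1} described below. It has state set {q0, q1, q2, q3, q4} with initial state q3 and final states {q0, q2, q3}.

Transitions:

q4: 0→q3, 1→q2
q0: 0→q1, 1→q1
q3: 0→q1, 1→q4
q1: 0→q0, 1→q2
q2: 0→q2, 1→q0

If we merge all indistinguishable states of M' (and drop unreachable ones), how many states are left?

Initial partition by acceptance: {q0,q2,q3} | {q1,q4}.
Split {q0,q2,q3} by δ(·,0) → {q0,q3} and {q2}.
The partition is now stable with 3 blocks: {q0,q3} | {q1,q4} | {q2}.

3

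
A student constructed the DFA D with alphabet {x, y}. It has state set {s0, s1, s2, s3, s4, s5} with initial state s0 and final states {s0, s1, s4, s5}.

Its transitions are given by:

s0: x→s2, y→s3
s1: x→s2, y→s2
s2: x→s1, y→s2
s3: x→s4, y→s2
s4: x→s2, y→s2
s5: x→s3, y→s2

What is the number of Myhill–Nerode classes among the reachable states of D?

States {s5} cannot be reached from the start state, so discard them.
Initial partition by acceptance: {s0,s1,s4} | {s2,s3}.
The partition is now stable with 2 blocks: {s0,s1,s4} | {s2,s3}.

2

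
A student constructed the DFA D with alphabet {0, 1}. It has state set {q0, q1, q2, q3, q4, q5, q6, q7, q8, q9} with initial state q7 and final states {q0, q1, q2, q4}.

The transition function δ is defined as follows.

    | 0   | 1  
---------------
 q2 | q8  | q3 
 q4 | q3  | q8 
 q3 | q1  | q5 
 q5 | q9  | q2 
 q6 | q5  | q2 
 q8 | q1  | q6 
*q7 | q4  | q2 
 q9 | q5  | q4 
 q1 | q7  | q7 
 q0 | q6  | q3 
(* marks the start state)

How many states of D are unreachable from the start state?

BFS from q7 reaches {q1, q2, q3, q4, q5, q6, q7, q8, q9}; the 1 state(s) q0 are never visited.

1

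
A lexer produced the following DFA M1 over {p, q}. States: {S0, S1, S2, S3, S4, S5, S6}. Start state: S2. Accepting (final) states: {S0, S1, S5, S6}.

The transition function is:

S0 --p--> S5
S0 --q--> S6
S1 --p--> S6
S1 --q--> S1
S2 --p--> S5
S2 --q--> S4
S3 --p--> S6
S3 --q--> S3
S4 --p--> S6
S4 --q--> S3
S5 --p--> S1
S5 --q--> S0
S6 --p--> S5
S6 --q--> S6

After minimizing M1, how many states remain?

Every state is reachable, so we keep all 7.
P0 = {S0,S1,S5,S6} | {S2,S3,S4}.
The partition is now stable with 2 blocks: {S0,S1,S5,S6} | {S2,S3,S4}.

2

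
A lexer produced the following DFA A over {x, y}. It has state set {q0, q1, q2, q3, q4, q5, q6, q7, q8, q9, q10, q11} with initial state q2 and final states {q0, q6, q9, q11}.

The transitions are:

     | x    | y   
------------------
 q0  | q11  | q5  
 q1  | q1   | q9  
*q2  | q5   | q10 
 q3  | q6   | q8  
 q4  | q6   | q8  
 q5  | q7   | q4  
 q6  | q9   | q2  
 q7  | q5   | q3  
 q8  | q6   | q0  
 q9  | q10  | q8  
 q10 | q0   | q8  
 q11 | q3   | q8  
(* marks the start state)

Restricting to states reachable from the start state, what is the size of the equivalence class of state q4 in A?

First remove the unreachable states {q1}; 11 states remain.
Initial partition by acceptance: {q0,q6,q9,q11} | {q2,q3,q4,q5,q7,q8,q10}.
Split {q0,q6,q9,q11} by δ(·,x) → {q0,q6} and {q9,q11}.
Split {q2,q3,q4,q5,q7,q8,q10} by δ(·,x) → {q3,q4,q8,q10} and {q2,q5,q7}.
On input y, block {q3,q4,q8,q10} splits into {q3,q4,q10} and {q8}.
No further refinement is possible. Final partition (5 blocks): {q0,q6} | {q3,q4,q10} | {q9,q11} | {q2,q5,q7} | {q8}.
State q4 belongs to the block {q3,q4,q10}, which has 3 states.

3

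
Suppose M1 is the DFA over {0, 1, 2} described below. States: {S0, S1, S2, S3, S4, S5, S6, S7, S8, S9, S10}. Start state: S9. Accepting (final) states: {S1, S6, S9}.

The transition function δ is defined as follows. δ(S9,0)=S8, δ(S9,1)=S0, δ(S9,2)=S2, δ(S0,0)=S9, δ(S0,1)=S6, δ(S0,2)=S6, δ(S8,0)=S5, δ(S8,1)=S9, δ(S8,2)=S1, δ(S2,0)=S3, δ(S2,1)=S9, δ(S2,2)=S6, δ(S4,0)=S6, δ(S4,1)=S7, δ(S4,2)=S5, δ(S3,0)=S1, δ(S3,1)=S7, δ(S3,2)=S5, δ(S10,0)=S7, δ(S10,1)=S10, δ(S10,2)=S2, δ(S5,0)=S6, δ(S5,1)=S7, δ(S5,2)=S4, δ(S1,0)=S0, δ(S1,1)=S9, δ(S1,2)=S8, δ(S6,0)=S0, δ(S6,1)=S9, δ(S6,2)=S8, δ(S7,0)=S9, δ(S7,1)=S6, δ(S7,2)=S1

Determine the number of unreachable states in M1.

No path from S9 leads to S10; the other 10 states are all reachable.

1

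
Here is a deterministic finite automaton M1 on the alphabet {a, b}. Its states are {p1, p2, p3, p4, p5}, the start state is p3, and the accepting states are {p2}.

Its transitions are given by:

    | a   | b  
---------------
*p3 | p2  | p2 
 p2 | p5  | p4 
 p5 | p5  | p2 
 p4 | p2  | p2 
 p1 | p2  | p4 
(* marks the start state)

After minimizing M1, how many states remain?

3

First remove the unreachable states {p1}; 4 states remain.
Initial partition by acceptance: {p2} | {p3,p4,p5}.
Split {p3,p4,p5} by δ(·,a) → {p3,p4} and {p5}.
No further refinement is possible. Final partition (3 blocks): {p2} | {p3,p4} | {p5}.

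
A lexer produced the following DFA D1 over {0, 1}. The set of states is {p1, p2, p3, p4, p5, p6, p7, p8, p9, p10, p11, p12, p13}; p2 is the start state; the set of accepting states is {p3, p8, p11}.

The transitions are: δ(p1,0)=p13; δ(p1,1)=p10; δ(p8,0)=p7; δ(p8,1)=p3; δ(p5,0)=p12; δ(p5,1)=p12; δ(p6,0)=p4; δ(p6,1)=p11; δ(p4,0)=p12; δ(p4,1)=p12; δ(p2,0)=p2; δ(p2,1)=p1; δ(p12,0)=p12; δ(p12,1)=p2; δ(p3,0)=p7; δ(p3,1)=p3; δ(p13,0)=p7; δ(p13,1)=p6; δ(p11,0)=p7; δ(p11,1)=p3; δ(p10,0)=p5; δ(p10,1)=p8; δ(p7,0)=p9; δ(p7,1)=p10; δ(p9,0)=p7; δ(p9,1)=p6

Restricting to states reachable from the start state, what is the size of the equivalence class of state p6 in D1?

Initial partition by acceptance: {p3,p8,p11} | {p1,p2,p4,p5,p6,p7,p9,p10,p12,p13}.
On input 1, block {p1,p2,p4,p5,p6,p7,p9,p10,p12,p13} splits into {p1,p2,p4,p5,p7,p9,p12,p13} and {p6,p10}.
Split {p1,p2,p4,p5,p7,p9,p12,p13} by δ(·,1) → {p1,p7,p9,p13} and {p2,p4,p5,p12}.
Refine {p2,p4,p5,p12} on symbol 1: members go to different blocks, giving {p4,p5,p12} and {p2}.
Refine {p4,p5,p12} on symbol 1: members go to different blocks, giving {p4,p5} and {p12}.
The partition is now stable with 6 blocks: {p3,p8,p11} | {p1,p7,p9,p13} | {p6,p10} | {p4,p5} | {p2} | {p12}.
The equivalence class containing p6 is {p6,p10}, of size 2.

2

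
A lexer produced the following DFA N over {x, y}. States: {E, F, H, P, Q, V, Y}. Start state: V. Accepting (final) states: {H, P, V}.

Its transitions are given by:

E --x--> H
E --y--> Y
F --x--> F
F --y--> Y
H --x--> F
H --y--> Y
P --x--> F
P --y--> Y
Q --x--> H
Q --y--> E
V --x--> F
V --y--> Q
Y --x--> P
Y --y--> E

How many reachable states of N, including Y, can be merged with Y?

All states are reachable from the start state.
Start with accepting vs non-accepting: {H,P,V} | {E,F,Q,Y}.
Refine {E,F,Q,Y} on symbol x: members go to different blocks, giving {E,Q,Y} and {F}.
The partition is now stable with 3 blocks: {H,P,V} | {E,Q,Y} | {F}.
State Y belongs to the block {E,Q,Y}, which has 3 states.

3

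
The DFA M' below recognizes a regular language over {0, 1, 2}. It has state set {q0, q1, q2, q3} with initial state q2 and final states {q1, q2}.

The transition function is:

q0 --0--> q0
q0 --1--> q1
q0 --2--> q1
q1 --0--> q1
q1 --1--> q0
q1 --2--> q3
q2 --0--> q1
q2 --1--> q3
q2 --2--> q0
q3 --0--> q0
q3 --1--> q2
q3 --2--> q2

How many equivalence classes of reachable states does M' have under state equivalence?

2

Every state is reachable, so we keep all 4.
Initial partition by acceptance: {q1,q2} | {q0,q3}.
The partition is now stable with 2 blocks: {q1,q2} | {q0,q3}.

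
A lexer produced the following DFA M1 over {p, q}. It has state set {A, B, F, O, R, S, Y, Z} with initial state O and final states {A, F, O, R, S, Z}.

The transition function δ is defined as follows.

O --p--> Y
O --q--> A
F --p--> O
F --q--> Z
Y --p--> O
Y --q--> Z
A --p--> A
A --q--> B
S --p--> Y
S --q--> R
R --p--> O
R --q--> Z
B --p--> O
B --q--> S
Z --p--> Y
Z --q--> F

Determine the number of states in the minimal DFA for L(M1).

All states are reachable from the start state.
Start with accepting vs non-accepting: {A,F,O,R,S,Z} | {B,Y}.
Split {A,F,O,R,S,Z} by δ(·,p) → {O,S,Z} and {A,F,R}.
On input p, block {A,F,R} splits into {F,R} and {A}.
Split {O,S,Z} by δ(·,q) → {S,Z} and {O}.
Stable partition: {S,Z} | {B,Y} | {F,R} | {A} | {O} — 5 equivalence classes.

5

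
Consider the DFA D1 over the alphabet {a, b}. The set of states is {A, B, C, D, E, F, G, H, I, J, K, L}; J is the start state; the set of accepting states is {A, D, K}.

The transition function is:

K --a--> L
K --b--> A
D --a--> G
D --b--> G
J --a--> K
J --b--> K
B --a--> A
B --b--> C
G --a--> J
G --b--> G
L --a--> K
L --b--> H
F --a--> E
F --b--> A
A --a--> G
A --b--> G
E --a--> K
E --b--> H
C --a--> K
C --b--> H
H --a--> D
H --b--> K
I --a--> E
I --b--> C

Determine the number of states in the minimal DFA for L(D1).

6

Reachable states from the start: {A,D,G,H,J,K,L}. Unreachable: {B,C,E,F,I} — drop them.
P0 = {A,D,K} | {G,H,J,L}.
Split {A,D,K} by δ(·,b) → {A,D} and {K}.
On input a, block {G,H,J,L} splits into {J,L} and {G} and {H}.
Refine {J,L} on symbol b: members go to different blocks, giving {J} and {L}.
No further refinement is possible. Final partition (6 blocks): {A,D} | {J} | {K} | {G} | {H} | {L}.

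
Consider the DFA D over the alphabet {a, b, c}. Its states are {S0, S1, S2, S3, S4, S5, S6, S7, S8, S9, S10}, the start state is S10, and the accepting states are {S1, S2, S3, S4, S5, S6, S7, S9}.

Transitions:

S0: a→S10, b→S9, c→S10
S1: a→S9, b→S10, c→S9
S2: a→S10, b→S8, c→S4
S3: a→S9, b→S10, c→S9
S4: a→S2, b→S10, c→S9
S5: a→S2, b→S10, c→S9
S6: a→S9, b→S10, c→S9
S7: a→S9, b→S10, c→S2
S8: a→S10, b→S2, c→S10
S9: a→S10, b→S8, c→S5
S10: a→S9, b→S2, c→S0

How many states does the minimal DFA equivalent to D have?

4

States {S1,S3,S6,S7} cannot be reached from the start state, so discard them.
P0 = {S2,S4,S5,S9} | {S0,S8,S10}.
Refine {S2,S4,S5,S9} on symbol a: members go to different blocks, giving {S2,S9} and {S4,S5}.
On input a, block {S0,S8,S10} splits into {S0,S8} and {S10}.
The partition is now stable with 4 blocks: {S2,S9} | {S0,S8} | {S4,S5} | {S10}.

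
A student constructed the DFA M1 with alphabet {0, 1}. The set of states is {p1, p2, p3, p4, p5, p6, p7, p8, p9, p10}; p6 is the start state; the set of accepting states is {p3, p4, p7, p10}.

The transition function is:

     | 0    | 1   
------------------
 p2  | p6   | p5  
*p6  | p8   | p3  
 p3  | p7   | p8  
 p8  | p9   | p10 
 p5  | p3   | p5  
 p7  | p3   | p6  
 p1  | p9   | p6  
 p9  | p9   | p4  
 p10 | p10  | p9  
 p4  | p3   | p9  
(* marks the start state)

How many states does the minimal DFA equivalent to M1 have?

States {p1,p2,p5} cannot be reached from the start state, so discard them.
P0 = {p3,p4,p7,p10} | {p6,p8,p9}.
No further refinement is possible. Final partition (2 blocks): {p3,p4,p7,p10} | {p6,p8,p9}.

2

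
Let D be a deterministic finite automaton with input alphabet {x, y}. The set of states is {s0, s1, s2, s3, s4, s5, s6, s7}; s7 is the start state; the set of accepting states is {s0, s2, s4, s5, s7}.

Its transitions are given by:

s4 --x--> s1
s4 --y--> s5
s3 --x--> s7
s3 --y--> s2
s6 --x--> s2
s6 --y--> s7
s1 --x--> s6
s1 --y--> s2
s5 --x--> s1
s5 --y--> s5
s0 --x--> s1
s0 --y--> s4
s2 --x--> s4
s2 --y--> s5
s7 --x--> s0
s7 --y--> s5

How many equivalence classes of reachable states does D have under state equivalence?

4

Reachable states from the start: {s0,s1,s2,s4,s5,s6,s7}. Unreachable: {s3} — drop them.
P0 = {s0,s2,s4,s5,s7} | {s1,s6}.
Refine {s0,s2,s4,s5,s7} on symbol x: members go to different blocks, giving {s0,s4,s5} and {s2,s7}.
On input x, block {s1,s6} splits into {s1} and {s6}.
The partition is now stable with 4 blocks: {s0,s4,s5} | {s1} | {s2,s7} | {s6}.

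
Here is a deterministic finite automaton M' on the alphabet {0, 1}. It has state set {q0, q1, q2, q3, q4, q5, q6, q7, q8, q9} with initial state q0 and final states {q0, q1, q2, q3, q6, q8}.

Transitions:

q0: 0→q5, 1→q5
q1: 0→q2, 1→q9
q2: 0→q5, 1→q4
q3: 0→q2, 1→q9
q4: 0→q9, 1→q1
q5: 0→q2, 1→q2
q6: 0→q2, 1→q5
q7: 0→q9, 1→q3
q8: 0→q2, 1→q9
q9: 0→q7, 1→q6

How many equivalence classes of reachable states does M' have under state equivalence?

7

First remove the unreachable states {q8}; 9 states remain.
P0 = {q0,q1,q2,q3,q6} | {q4,q5,q7,q9}.
Split {q0,q1,q2,q3,q6} by δ(·,0) → {q1,q3,q6} and {q0,q2}.
Refine {q4,q5,q7,q9} on symbol 0: members go to different blocks, giving {q4,q7,q9} and {q5}.
Split {q1,q3,q6} by δ(·,1) → {q1,q3} and {q6}.
On input 1, block {q4,q7,q9} splits into {q4,q7} and {q9}.
Refine {q0,q2} on symbol 1: members go to different blocks, giving {q0} and {q2}.
The partition is now stable with 7 blocks: {q1,q3} | {q4,q7} | {q0} | {q5} | {q6} | {q9} | {q2}.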